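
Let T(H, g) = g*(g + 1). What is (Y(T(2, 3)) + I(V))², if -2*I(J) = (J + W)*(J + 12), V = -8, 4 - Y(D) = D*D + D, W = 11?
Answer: 24964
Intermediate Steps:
T(H, g) = g*(1 + g)
Y(D) = 4 - D - D² (Y(D) = 4 - (D*D + D) = 4 - (D² + D) = 4 - (D + D²) = 4 + (-D - D²) = 4 - D - D²)
I(J) = -(11 + J)*(12 + J)/2 (I(J) = -(J + 11)*(J + 12)/2 = -(11 + J)*(12 + J)/2)
(Y(T(2, 3)) + I(V))² = ((4 - 3*(1 + 3) - (3*(1 + 3))²) + (-66 - 23/2*(-8) - ½*(-8)²))² = ((4 - 3*4 - (3*4)²) + (-66 + 92 - ½*64))² = ((4 - 1*12 - 1*12²) + (-66 + 92 - 32))² = ((4 - 12 - 1*144) - 6)² = ((4 - 12 - 144) - 6)² = (-152 - 6)² = (-158)² = 24964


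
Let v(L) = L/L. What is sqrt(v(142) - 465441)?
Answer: 4*I*sqrt(29090) ≈ 682.23*I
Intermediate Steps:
v(L) = 1
sqrt(v(142) - 465441) = sqrt(1 - 465441) = sqrt(-465440) = 4*I*sqrt(29090)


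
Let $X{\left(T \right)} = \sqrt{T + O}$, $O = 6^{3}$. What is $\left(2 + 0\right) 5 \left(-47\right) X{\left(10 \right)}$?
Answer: $- 470 \sqrt{226} \approx -7065.6$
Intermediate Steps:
$O = 216$
$X{\left(T \right)} = \sqrt{216 + T}$ ($X{\left(T \right)} = \sqrt{T + 216} = \sqrt{216 + T}$)
$\left(2 + 0\right) 5 \left(-47\right) X{\left(10 \right)} = \left(2 + 0\right) 5 \left(-47\right) \sqrt{216 + 10} = 2 \cdot 5 \left(-47\right) \sqrt{226} = 10 \left(-47\right) \sqrt{226} = - 470 \sqrt{226}$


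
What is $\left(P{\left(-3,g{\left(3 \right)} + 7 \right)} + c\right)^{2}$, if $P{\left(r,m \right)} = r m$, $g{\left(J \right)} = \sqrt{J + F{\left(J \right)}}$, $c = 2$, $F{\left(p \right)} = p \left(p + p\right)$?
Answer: $550 + 114 \sqrt{21} \approx 1072.4$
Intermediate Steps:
$F{\left(p \right)} = 2 p^{2}$ ($F{\left(p \right)} = p 2 p = 2 p^{2}$)
$g{\left(J \right)} = \sqrt{J + 2 J^{2}}$
$P{\left(r,m \right)} = m r$
$\left(P{\left(-3,g{\left(3 \right)} + 7 \right)} + c\right)^{2} = \left(\left(\sqrt{3 \left(1 + 2 \cdot 3\right)} + 7\right) \left(-3\right) + 2\right)^{2} = \left(\left(\sqrt{3 \left(1 + 6\right)} + 7\right) \left(-3\right) + 2\right)^{2} = \left(\left(\sqrt{3 \cdot 7} + 7\right) \left(-3\right) + 2\right)^{2} = \left(\left(\sqrt{21} + 7\right) \left(-3\right) + 2\right)^{2} = \left(\left(7 + \sqrt{21}\right) \left(-3\right) + 2\right)^{2} = \left(\left(-21 - 3 \sqrt{21}\right) + 2\right)^{2} = \left(-19 - 3 \sqrt{21}\right)^{2}$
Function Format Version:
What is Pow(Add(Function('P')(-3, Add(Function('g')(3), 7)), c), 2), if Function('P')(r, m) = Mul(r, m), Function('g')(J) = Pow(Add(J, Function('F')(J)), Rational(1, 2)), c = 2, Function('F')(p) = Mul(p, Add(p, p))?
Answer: Add(550, Mul(114, Pow(21, Rational(1, 2)))) ≈ 1072.4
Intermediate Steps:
Function('F')(p) = Mul(2, Pow(p, 2)) (Function('F')(p) = Mul(p, Mul(2, p)) = Mul(2, Pow(p, 2)))
Function('g')(J) = Pow(Add(J, Mul(2, Pow(J, 2))), Rational(1, 2))
Function('P')(r, m) = Mul(m, r)
Pow(Add(Function('P')(-3, Add(Function('g')(3), 7)), c), 2) = Pow(Add(Mul(Add(Pow(Mul(3, Add(1, Mul(2, 3))), Rational(1, 2)), 7), -3), 2), 2) = Pow(Add(Mul(Add(Pow(Mul(3, Add(1, 6)), Rational(1, 2)), 7), -3), 2), 2) = Pow(Add(Mul(Add(Pow(Mul(3, 7), Rational(1, 2)), 7), -3), 2), 2) = Pow(Add(Mul(Add(Pow(21, Rational(1, 2)), 7), -3), 2), 2) = Pow(Add(Mul(Add(7, Pow(21, Rational(1, 2))), -3), 2), 2) = Pow(Add(Add(-21, Mul(-3, Pow(21, Rational(1, 2)))), 2), 2) = Pow(Add(-19, Mul(-3, Pow(21, Rational(1, 2)))), 2)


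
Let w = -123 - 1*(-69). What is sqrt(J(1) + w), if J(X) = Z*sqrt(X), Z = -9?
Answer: 3*I*sqrt(7) ≈ 7.9373*I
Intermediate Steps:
w = -54 (w = -123 + 69 = -54)
J(X) = -9*sqrt(X)
sqrt(J(1) + w) = sqrt(-9*sqrt(1) - 54) = sqrt(-9*1 - 54) = sqrt(-9 - 54) = sqrt(-63) = 3*I*sqrt(7)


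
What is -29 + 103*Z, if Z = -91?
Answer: -9402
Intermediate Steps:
-29 + 103*Z = -29 + 103*(-91) = -29 - 9373 = -9402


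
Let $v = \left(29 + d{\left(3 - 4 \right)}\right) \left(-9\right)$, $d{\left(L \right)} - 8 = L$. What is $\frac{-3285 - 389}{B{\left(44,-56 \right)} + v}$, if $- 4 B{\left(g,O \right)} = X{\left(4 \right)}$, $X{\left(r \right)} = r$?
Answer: $\frac{3674}{325} \approx 11.305$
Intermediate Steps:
$d{\left(L \right)} = 8 + L$
$B{\left(g,O \right)} = -1$ ($B{\left(g,O \right)} = \left(- \frac{1}{4}\right) 4 = -1$)
$v = -324$ ($v = \left(29 + \left(8 + \left(3 - 4\right)\right)\right) \left(-9\right) = \left(29 + \left(8 - 1\right)\right) \left(-9\right) = \left(29 + 7\right) \left(-9\right) = 36 \left(-9\right) = -324$)
$\frac{-3285 - 389}{B{\left(44,-56 \right)} + v} = \frac{-3285 - 389}{-1 - 324} = - \frac{3674}{-325} = \left(-3674\right) \left(- \frac{1}{325}\right) = \frac{3674}{325}$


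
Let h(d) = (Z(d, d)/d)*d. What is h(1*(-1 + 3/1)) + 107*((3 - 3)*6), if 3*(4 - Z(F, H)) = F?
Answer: 10/3 ≈ 3.3333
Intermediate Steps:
Z(F, H) = 4 - F/3
h(d) = 4 - d/3 (h(d) = ((4 - d/3)/d)*d = 4 - d/3)
h(1*(-1 + 3/1)) + 107*((3 - 3)*6) = (4 - (-1 + 3/1)/3) + 107*((3 - 3)*6) = (4 - (-1 + 3*1)/3) + 107*(0*6) = (4 - (-1 + 3)/3) + 107*0 = (4 - 2/3) + 0 = 10/3 + 0 = 10/3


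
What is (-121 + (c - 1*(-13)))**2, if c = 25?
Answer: 6889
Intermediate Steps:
(-121 + (c - 1*(-13)))**2 = (-121 + (25 - 1*(-13)))**2 = (-121 + (25 + 13))**2 = (-121 + 38)**2 = (-83)**2 = 6889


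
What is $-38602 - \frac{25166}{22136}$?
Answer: $- \frac{427259519}{11068} \approx -38603.0$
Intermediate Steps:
$-38602 - \frac{25166}{22136} = -38602 - \frac{12583}{11068} = - \frac{427259519}{11068}$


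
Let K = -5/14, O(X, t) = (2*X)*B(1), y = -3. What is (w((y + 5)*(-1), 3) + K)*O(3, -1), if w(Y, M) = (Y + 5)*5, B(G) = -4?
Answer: -2460/7 ≈ -351.43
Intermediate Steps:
w(Y, M) = 25 + 5*Y (w(Y, M) = (5 + Y)*5 = 25 + 5*Y)
O(X, t) = -8*X (O(X, t) = (2*X)*(-4) = -8*X)
K = -5/14 (K = -5*1/14 = -5/14 ≈ -0.35714)
(w((y + 5)*(-1), 3) + K)*O(3, -1) = ((25 + 5*((-3 + 5)*(-1))) - 5/14)*(-8*3) = ((25 + 5*(2*(-1))) - 5/14)*(-24) = ((25 + 5*(-2)) - 5/14)*(-24) = ((25 - 10) - 5/14)*(-24) = (15 - 5/14)*(-24) = (205/14)*(-24) = -2460/7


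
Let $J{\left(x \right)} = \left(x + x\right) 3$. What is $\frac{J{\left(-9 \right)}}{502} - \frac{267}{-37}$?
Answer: $\frac{66018}{9287} \approx 7.1086$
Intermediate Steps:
$J{\left(x \right)} = 6 x$ ($J{\left(x \right)} = 2 x 3 = 6 x$)
$\frac{J{\left(-9 \right)}}{502} - \frac{267}{-37} = \frac{6 \left(-9\right)}{502} - \frac{267}{-37} = \left(-54\right) \frac{1}{502} - - \frac{267}{37} = - \frac{27}{251} + \frac{267}{37} = \frac{66018}{9287}$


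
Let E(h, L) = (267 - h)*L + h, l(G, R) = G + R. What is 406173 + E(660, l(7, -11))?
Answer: 408405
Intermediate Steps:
E(h, L) = h + L*(267 - h) (E(h, L) = L*(267 - h) + h = h + L*(267 - h))
406173 + E(660, l(7, -11)) = 406173 + (660 + 267*(7 - 11) - 1*(7 - 11)*660) = 406173 + (660 + 267*(-4) - 1*(-4)*660) = 406173 + (660 - 1068 + 2640) = 406173 + 2232 = 408405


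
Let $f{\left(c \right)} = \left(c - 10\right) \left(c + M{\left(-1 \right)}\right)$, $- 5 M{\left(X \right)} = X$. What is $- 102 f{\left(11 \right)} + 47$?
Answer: $- \frac{5477}{5} \approx -1095.4$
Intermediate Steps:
$M{\left(X \right)} = - \frac{X}{5}$
$f{\left(c \right)} = \left(-10 + c\right) \left(\frac{1}{5} + c\right)$ ($f{\left(c \right)} = \left(c - 10\right) \left(c - - \frac{1}{5}\right) = \left(-10 + c\right) \left(c + \frac{1}{5}\right) = \left(-10 + c\right) \left(\frac{1}{5} + c\right)$)
$- 102 f{\left(11 \right)} + 47 = - 102 \left(-2 + 11^{2} - \frac{539}{5}\right) + 47 = - 102 \left(-2 + 121 - \frac{539}{5}\right) + 47 = \left(-102\right) \frac{56}{5} + 47 = - \frac{5712}{5} + 47 = - \frac{5477}{5}$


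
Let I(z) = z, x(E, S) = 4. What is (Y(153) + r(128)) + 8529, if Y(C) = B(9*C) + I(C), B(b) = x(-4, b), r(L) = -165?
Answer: 8521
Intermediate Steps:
B(b) = 4
Y(C) = 4 + C
(Y(153) + r(128)) + 8529 = ((4 + 153) - 165) + 8529 = (157 - 165) + 8529 = -8 + 8529 = 8521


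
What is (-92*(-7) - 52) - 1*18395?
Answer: -17803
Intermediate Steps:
(-92*(-7) - 52) - 1*18395 = (644 - 52) - 18395 = 592 - 18395 = -17803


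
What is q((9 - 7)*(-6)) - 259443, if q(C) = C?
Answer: -259455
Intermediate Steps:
q((9 - 7)*(-6)) - 259443 = (9 - 7)*(-6) - 259443 = 2*(-6) - 259443 = -12 - 259443 = -259455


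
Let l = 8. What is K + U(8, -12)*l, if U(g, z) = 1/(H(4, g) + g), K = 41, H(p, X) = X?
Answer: 83/2 ≈ 41.500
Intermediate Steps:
U(g, z) = 1/(2*g) (U(g, z) = 1/(g + g) = 1/(2*g))
K + U(8, -12)*l = 41 + ((1/2)/8)*8 = 41 + ((1/2)*(1/8))*8 = 41 + (1/16)*8 = 41 + 1/2 = 83/2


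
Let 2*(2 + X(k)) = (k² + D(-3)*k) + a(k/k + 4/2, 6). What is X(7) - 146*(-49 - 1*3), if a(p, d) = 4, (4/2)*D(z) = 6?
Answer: 7627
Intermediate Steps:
D(z) = 3 (D(z) = (½)*6 = 3)
X(k) = k²/2 + 3*k/2 (X(k) = -2 + ((k² + 3*k) + 4)/2 = -2 + (4 + k² + 3*k)/2 = -2 + (2 + k²/2 + 3*k/2) = k²/2 + 3*k/2)
X(7) - 146*(-49 - 1*3) = (½)*7*(3 + 7) - 146*(-49 - 1*3) = (½)*7*10 - 146*(-49 - 3) = 35 - 146*(-52) = 35 + 7592 = 7627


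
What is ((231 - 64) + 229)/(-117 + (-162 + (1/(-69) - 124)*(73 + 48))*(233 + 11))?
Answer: -27324/255372373 ≈ -0.00010700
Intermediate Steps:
((231 - 64) + 229)/(-117 + (-162 + (1/(-69) - 124)*(73 + 48))*(233 + 11)) = (167 + 229)/(-117 + (-162 + (-1/69 - 124)*121)*244) = 396/(-117 + (-162 - 8557/69*121)*244) = 396/(-117 + (-162 - 1035397/69)*244) = 396/(-117 - 1046575/69*244) = 396/(-117 - 255364300/69) = 396/(-255372373/69) = 396*(-69/255372373) = -27324/255372373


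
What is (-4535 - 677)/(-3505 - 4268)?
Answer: 5212/7773 ≈ 0.67053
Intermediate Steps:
(-4535 - 677)/(-3505 - 4268) = -5212/(-7773) = -5212*(-1/7773) = 5212/7773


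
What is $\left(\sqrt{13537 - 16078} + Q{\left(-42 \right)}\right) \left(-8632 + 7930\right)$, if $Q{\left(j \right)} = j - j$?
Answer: $- 7722 i \sqrt{21} \approx - 35387.0 i$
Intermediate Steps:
$Q{\left(j \right)} = 0$
$\left(\sqrt{13537 - 16078} + Q{\left(-42 \right)}\right) \left(-8632 + 7930\right) = \left(\sqrt{13537 - 16078} + 0\right) \left(-8632 + 7930\right) = \left(\sqrt{-2541} + 0\right) \left(-702\right) = \left(11 i \sqrt{21} + 0\right) \left(-702\right) = 11 i \sqrt{21} \left(-702\right) = - 7722 i \sqrt{21}$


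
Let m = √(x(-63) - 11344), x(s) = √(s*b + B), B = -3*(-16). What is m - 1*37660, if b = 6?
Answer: -37660 + √(-11344 + I*√330) ≈ -37660.0 + 106.51*I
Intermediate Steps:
B = 48
x(s) = √(48 + 6*s) (x(s) = √(s*6 + 48) = √(6*s + 48) = √(48 + 6*s))
m = √(-11344 + I*√330) (m = √(√(48 + 6*(-63)) - 11344) = √(√(48 - 378) - 11344) = √(√(-330) - 11344) = √(I*√330 - 11344) = √(-11344 + I*√330) ≈ 0.0853 + 106.51*I)
m - 1*37660 = √(-11344 + I*√330) - 1*37660 = √(-11344 + I*√330) - 37660 = -37660 + √(-11344 + I*√330)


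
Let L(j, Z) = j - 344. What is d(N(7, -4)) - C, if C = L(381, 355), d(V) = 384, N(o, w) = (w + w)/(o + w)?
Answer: 347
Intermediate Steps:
N(o, w) = 2*w/(o + w) (N(o, w) = (2*w)/(o + w) = 2*w/(o + w))
L(j, Z) = -344 + j
C = 37 (C = -344 + 381 = 37)
d(N(7, -4)) - C = 384 - 1*37 = 384 - 37 = 347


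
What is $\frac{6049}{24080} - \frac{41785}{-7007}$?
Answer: $\frac{149795449}{24104080} \approx 6.2145$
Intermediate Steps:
$\frac{6049}{24080} - \frac{41785}{-7007} = 6049 \cdot \frac{1}{24080} - - \frac{41785}{7007} = \frac{6049}{24080} + \frac{41785}{7007} = \frac{149795449}{24104080}$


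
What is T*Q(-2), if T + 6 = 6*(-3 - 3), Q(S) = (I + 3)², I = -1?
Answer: -168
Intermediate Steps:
Q(S) = 4 (Q(S) = (-1 + 3)² = 2² = 4)
T = -42 (T = -6 + 6*(-3 - 3) = -6 + 6*(-6) = -6 - 36 = -42)
T*Q(-2) = -42*4 = -168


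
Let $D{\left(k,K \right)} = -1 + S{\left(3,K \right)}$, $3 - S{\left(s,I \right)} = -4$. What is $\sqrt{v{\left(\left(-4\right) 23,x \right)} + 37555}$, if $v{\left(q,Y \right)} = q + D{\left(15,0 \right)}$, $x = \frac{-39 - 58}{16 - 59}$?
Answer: $\sqrt{37469} \approx 193.57$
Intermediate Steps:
$S{\left(s,I \right)} = 7$ ($S{\left(s,I \right)} = 3 - -4 = 3 + 4 = 7$)
$x = \frac{97}{43}$ ($x = - \frac{97}{-43} = \left(-97\right) \left(- \frac{1}{43}\right) = \frac{97}{43} \approx 2.2558$)
$D{\left(k,K \right)} = 6$ ($D{\left(k,K \right)} = -1 + 7 = 6$)
$v{\left(q,Y \right)} = 6 + q$ ($v{\left(q,Y \right)} = q + 6 = 6 + q$)
$\sqrt{v{\left(\left(-4\right) 23,x \right)} + 37555} = \sqrt{\left(6 - 92\right) + 37555} = \sqrt{-86 + 37555} = \sqrt{37469}$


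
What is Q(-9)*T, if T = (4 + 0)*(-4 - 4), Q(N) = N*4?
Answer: 1152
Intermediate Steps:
Q(N) = 4*N
T = -32 (T = 4*(-8) = -32)
Q(-9)*T = (4*(-9))*(-32) = -36*(-32) = 1152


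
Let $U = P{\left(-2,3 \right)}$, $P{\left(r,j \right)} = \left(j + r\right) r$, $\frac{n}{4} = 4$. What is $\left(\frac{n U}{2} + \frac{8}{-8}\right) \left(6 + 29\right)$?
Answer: $-595$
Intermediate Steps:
$n = 16$ ($n = 4 \cdot 4 = 16$)
$P{\left(r,j \right)} = r \left(j + r\right)$
$U = -2$ ($U = - 2 \left(3 - 2\right) = \left(-2\right) 1 = -2$)
$\left(\frac{n U}{2} + \frac{8}{-8}\right) \left(6 + 29\right) = \left(\frac{16 \left(-2\right)}{2} + \frac{8}{-8}\right) \left(6 + 29\right) = \left(\left(-32\right) \frac{1}{2} + 8 \left(- \frac{1}{8}\right)\right) 35 = \left(-16 - 1\right) 35 = \left(-17\right) 35 = -595$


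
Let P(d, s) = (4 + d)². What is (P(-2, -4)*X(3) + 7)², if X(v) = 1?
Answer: 121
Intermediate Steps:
(P(-2, -4)*X(3) + 7)² = ((4 - 2)²*1 + 7)² = (2²*1 + 7)² = (4*1 + 7)² = (4 + 7)² = 11² = 121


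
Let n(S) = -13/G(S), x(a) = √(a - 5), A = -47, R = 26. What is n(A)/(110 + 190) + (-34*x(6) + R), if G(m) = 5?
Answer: -12013/1500 ≈ -8.0087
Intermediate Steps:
x(a) = √(-5 + a)
n(S) = -13/5
n(A)/(110 + 190) + (-34*x(6) + R) = -13/(5*(110 + 190)) + (-34*√(-5 + 6) + 26) = -13/5/300 + (-34*√1 + 26) = -13/5*1/300 + (-34*1 + 26) = -13/1500 + (-34 + 26) = -13/1500 - 8 = -12013/1500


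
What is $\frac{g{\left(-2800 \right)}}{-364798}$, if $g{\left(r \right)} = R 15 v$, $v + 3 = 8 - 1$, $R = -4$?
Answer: $\frac{120}{182399} \approx 0.0006579$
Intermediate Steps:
$v = 4$ ($v = -3 + \left(8 - 1\right) = -3 + 7 = 4$)
$g{\left(r \right)} = -240$ ($g{\left(r \right)} = \left(-4\right) 15 \cdot 4 = \left(-60\right) 4 = -240$)
$\frac{g{\left(-2800 \right)}}{-364798} = - \frac{240}{-364798} = \left(-240\right) \left(- \frac{1}{364798}\right) = \frac{120}{182399}$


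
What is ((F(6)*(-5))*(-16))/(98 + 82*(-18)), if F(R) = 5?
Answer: -200/689 ≈ -0.29028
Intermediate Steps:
((F(6)*(-5))*(-16))/(98 + 82*(-18)) = ((5*(-5))*(-16))/(98 + 82*(-18)) = (-25*(-16))/(98 - 1476) = 400/(-1378) = 400*(-1/1378) = -200/689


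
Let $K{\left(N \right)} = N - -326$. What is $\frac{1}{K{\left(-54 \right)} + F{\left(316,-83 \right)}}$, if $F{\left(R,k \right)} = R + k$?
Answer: $\frac{1}{505} \approx 0.0019802$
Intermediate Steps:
$K{\left(N \right)} = 326 + N$ ($K{\left(N \right)} = N + 326 = 326 + N$)
$\frac{1}{K{\left(-54 \right)} + F{\left(316,-83 \right)}} = \frac{1}{\left(326 - 54\right) + \left(316 - 83\right)} = \frac{1}{272 + 233} = \frac{1}{505}$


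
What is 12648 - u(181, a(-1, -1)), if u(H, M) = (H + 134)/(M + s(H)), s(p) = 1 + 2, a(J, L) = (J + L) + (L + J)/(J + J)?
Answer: 24981/2 ≈ 12491.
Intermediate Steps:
a(J, L) = J + L + (J + L)/(2*J) (a(J, L) = (J + L) + (J + L)/((2*J)) = (J + L) + (J + L)*(1/(2*J)) = (J + L) + (J + L)/(2*J) = J + L + (J + L)/(2*J))
s(p) = 3
u(H, M) = (134 + H)/(3 + M) (u(H, M) = (H + 134)/(M + 3) = (134 + H)/(3 + M))
12648 - u(181, a(-1, -1)) = 12648 - (134 + 181)/(3 + (½ - 1 - 1 + (½)*(-1)/(-1))) = 12648 - 315/(3 + (½ - 1 - 1 + (½)*(-1)*(-1))) = 12648 - 315/(3 + (½ - 1 - 1 + ½)) = 12648 - 315/(3 - 1) = 12648 - 315/2 = 24981/2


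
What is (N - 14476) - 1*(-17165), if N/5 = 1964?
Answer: 12509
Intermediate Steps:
N = 9820 (N = 5*1964 = 9820)
(N - 14476) - 1*(-17165) = (9820 - 14476) - 1*(-17165) = -4656 + 17165 = 12509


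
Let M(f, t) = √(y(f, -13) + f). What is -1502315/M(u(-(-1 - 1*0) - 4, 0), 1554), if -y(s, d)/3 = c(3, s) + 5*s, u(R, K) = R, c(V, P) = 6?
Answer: -1502315*√6/12 ≈ -3.0666e+5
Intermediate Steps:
y(s, d) = -18 - 15*s (y(s, d) = -3*(6 + 5*s) = -18 - 15*s)
M(f, t) = √(-18 - 14*f) (M(f, t) = √((-18 - 15*f) + f) = √(-18 - 14*f))
-1502315/M(u(-(-1 - 1*0) - 4, 0), 1554) = -1502315/√(-18 - 14*(-(-1 - 1*0) - 4)) = -1502315/√(-18 - 14*(-(-1 + 0) - 4)) = -1502315/√(-18 - 14*(-1*(-1) - 4)) = -1502315/√(-18 - 14*(1 - 4)) = -1502315/√(-18 - 14*(-3)) = -1502315/√(-18 + 42) = -1502315*√6/12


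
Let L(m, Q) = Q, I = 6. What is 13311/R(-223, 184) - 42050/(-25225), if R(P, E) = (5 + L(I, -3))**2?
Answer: 13437527/4036 ≈ 3329.4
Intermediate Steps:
R(P, E) = 4 (R(P, E) = (5 - 3)**2 = 2**2 = 4)
13311/R(-223, 184) - 42050/(-25225) = 13311/4 - 42050/(-25225) = 13311*(1/4) - 42050*(-1/25225) = 13311/4 + 1682/1009 = 13437527/4036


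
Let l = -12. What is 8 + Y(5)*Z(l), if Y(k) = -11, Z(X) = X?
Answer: 140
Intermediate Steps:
8 + Y(5)*Z(l) = 8 - 11*(-12) = 8 + 132 = 140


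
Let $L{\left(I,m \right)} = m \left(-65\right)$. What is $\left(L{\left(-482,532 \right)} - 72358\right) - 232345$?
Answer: $-339283$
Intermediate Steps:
$L{\left(I,m \right)} = - 65 m$
$\left(L{\left(-482,532 \right)} - 72358\right) - 232345 = \left(\left(-65\right) 532 - 72358\right) - 232345 = \left(-34580 - 72358\right) - 232345 = -106938 - 232345 = -339283$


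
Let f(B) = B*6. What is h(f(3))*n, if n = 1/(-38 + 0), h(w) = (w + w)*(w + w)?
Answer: -648/19 ≈ -34.105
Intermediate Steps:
f(B) = 6*B
h(w) = 4*w**2 (h(w) = (2*w)*(2*w) = 4*w**2)
n = -1/38 (n = 1/(-38) = -1/38 ≈ -0.026316)
h(f(3))*n = (4*(6*3)**2)*(-1/38) = (4*18**2)*(-1/38) = (4*324)*(-1/38) = 1296*(-1/38) = -648/19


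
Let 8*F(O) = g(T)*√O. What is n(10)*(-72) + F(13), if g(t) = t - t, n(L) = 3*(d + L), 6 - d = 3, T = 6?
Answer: -2808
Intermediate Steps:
d = 3 (d = 6 - 1*3 = 6 - 3 = 3)
n(L) = 9 + 3*L (n(L) = 3*(3 + L) = 9 + 3*L)
g(t) = 0
F(O) = 0 (F(O) = (0*√O)/8 = (⅛)*0 = 0)
n(10)*(-72) + F(13) = (9 + 3*10)*(-72) + 0 = (9 + 30)*(-72) + 0 = 39*(-72) + 0 = -2808 + 0 = -2808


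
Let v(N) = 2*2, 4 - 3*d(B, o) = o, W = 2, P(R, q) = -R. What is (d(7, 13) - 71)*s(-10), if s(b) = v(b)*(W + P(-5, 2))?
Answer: -2072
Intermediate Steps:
d(B, o) = 4/3 - o/3
v(N) = 4
s(b) = 28 (s(b) = 4*(2 - 1*(-5)) = 4*(2 + 5) = 4*7 = 28)
(d(7, 13) - 71)*s(-10) = ((4/3 - ⅓*13) - 71)*28 = ((4/3 - 13/3) - 71)*28 = (-3 - 71)*28 = -74*28 = -2072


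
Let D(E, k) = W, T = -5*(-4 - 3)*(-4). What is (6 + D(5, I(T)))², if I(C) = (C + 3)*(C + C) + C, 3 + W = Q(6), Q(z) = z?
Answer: 81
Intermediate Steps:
T = -140 (T = -(-35)*(-4) = -5*28 = -140)
W = 3 (W = -3 + 6 = 3)
I(C) = C + 2*C*(3 + C) (I(C) = (3 + C)*(2*C) + C = 2*C*(3 + C) + C = C + 2*C*(3 + C))
D(E, k) = 3
(6 + D(5, I(T)))² = (6 + 3)² = 9² = 81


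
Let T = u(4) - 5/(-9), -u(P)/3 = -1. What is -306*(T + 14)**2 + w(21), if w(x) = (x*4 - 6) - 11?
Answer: -848173/9 ≈ -94242.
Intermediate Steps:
u(P) = 3 (u(P) = -3*(-1) = 3)
T = 32/9 (T = 3 - 5/(-9) = 3 - 5*(-1/9) = 3 + 5/9 = 32/9 ≈ 3.5556)
w(x) = -17 + 4*x (w(x) = (4*x - 6) - 11 = (-6 + 4*x) - 11 = -17 + 4*x)
-306*(T + 14)**2 + w(21) = -306*(32/9 + 14)**2 + (-17 + 4*21) = -306*(158/9)**2 + (-17 + 84) = -306*24964/81 + 67 = -848776/9 + 67 = -848173/9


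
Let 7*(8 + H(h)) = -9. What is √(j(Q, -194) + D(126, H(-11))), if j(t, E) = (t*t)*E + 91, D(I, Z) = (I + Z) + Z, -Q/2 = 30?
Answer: I*√34211877/7 ≈ 835.58*I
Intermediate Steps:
Q = -60 (Q = -2*30 = -60)
H(h) = -65/7 (H(h) = -8 + (⅐)*(-9) = -8 - 9/7 = -65/7)
D(I, Z) = I + 2*Z
j(t, E) = 91 + E*t² (j(t, E) = t²*E + 91 = E*t² + 91 = 91 + E*t²)
√(j(Q, -194) + D(126, H(-11))) = √((91 - 194*(-60)²) + (126 + 2*(-65/7))) = √((91 - 194*3600) + (126 - 130/7)) = √((91 - 698400) + 752/7) = √(-698309 + 752/7) = √(-4887411/7) = I*√34211877/7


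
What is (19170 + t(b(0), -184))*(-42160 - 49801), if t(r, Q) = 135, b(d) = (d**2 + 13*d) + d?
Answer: -1775307105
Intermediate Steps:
b(d) = d**2 + 14*d
(19170 + t(b(0), -184))*(-42160 - 49801) = (19170 + 135)*(-42160 - 49801) = 19305*(-91961) = -1775307105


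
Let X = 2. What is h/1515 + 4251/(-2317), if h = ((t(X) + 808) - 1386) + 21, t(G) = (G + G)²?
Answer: -7693762/3510255 ≈ -2.1918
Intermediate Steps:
t(G) = 4*G² (t(G) = (2*G)² = 4*G²)
h = -541 (h = ((4*2² + 808) - 1386) + 21 = ((4*4 + 808) - 1386) + 21 = ((16 + 808) - 1386) + 21 = (824 - 1386) + 21 = -562 + 21 = -541)
h/1515 + 4251/(-2317) = -541/1515 + 4251/(-2317) = -541*1/1515 + 4251*(-1/2317) = -541/1515 - 4251/2317 = -7693762/3510255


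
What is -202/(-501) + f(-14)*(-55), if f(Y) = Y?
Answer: 385972/501 ≈ 770.40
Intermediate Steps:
-202/(-501) + f(-14)*(-55) = -202/(-501) - 14*(-55) = -202*(-1/501) + 770 = 202/501 + 770 = 385972/501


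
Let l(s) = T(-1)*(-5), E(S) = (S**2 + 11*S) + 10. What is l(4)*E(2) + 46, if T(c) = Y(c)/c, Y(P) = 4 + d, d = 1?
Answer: 946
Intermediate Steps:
Y(P) = 5 (Y(P) = 4 + 1 = 5)
T(c) = 5/c
E(S) = 10 + S**2 + 11*S
l(s) = 25 (l(s) = (5/(-1))*(-5) = (5*(-1))*(-5) = -5*(-5) = 25)
l(4)*E(2) + 46 = 25*(10 + 2**2 + 11*2) + 46 = 25*(10 + 4 + 22) + 46 = 25*36 + 46 = 900 + 46 = 946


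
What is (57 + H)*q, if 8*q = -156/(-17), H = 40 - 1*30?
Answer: 2613/34 ≈ 76.853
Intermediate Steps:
H = 10 (H = 40 - 30 = 10)
q = 39/34 (q = (-156/(-17))/8 = (-156*(-1/17))/8 = (⅛)*(156/17) = 39/34 ≈ 1.1471)
(57 + H)*q = (57 + 10)*(39/34) = 67*(39/34) = 2613/34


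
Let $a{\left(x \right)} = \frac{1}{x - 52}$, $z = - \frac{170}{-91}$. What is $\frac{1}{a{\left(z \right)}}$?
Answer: $- \frac{4562}{91} \approx -50.132$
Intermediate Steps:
$z = \frac{170}{91}$ ($z = \left(-170\right) \left(- \frac{1}{91}\right) = \frac{170}{91} \approx 1.8681$)
$a{\left(x \right)} = \frac{1}{-52 + x}$
$\frac{1}{a{\left(z \right)}} = \frac{1}{\frac{1}{-52 + \frac{170}{91}}} = \frac{1}{\frac{1}{- \frac{4562}{91}}} = \frac{1}{- \frac{91}{4562}} = - \frac{4562}{91}$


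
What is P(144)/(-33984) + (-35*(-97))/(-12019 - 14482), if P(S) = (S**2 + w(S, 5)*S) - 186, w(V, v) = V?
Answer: -201582661/150101664 ≈ -1.3430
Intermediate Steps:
P(S) = -186 + 2*S**2 (P(S) = (S**2 + S*S) - 186 = (S**2 + S**2) - 186 = 2*S**2 - 186 = -186 + 2*S**2)
P(144)/(-33984) + (-35*(-97))/(-12019 - 14482) = (-186 + 2*144**2)/(-33984) + (-35*(-97))/(-12019 - 14482) = (-186 + 2*20736)*(-1/33984) + 3395/(-26501) = (-186 + 41472)*(-1/33984) + 3395*(-1/26501) = 41286*(-1/33984) - 3395/26501 = -6881/5664 - 3395/26501 = -201582661/150101664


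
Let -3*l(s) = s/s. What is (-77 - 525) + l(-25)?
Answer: -1807/3 ≈ -602.33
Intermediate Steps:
l(s) = -1/3 (l(s) = -s/(3*s) = -1/3*1 = -1/3)
(-77 - 525) + l(-25) = (-77 - 525) - 1/3 = -602 - 1/3 = -1807/3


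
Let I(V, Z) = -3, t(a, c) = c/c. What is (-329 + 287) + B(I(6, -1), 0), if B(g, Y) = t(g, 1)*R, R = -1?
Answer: -43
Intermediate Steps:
t(a, c) = 1
B(g, Y) = -1 (B(g, Y) = 1*(-1) = -1)
(-329 + 287) + B(I(6, -1), 0) = (-329 + 287) - 1 = -42 - 1 = -43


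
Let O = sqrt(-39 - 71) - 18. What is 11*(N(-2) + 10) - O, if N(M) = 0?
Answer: 128 - I*sqrt(110) ≈ 128.0 - 10.488*I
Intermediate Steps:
O = -18 + I*sqrt(110) (O = sqrt(-110) - 18 = I*sqrt(110) - 18 = -18 + I*sqrt(110) ≈ -18.0 + 10.488*I)
11*(N(-2) + 10) - O = 11*(0 + 10) - (-18 + I*sqrt(110)) = 11*10 + (18 - I*sqrt(110)) = 110 + (18 - I*sqrt(110)) = 128 - I*sqrt(110)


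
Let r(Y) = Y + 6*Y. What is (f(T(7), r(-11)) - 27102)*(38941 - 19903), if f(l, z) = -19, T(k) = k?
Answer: -516329598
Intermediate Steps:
r(Y) = 7*Y
(f(T(7), r(-11)) - 27102)*(38941 - 19903) = (-19 - 27102)*(38941 - 19903) = -27121*19038 = -516329598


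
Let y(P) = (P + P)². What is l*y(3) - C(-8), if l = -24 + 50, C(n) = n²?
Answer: 872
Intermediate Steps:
y(P) = 4*P² (y(P) = (2*P)² = 4*P²)
l = 26
l*y(3) - C(-8) = 26*(4*3²) - 1*(-8)² = 26*(4*9) - 1*64 = 26*36 - 64 = 936 - 64 = 872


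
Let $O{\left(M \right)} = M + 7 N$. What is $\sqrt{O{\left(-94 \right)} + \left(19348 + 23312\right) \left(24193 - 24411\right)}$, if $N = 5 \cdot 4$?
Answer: $i \sqrt{9299834} \approx 3049.6 i$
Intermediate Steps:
$N = 20$
$O{\left(M \right)} = 140 + M$ ($O{\left(M \right)} = M + 7 \cdot 20 = M + 140 = 140 + M$)
$\sqrt{O{\left(-94 \right)} + \left(19348 + 23312\right) \left(24193 - 24411\right)} = \sqrt{\left(140 - 94\right) + \left(19348 + 23312\right) \left(24193 - 24411\right)} = \sqrt{46 + 42660 \left(-218\right)} = \sqrt{46 - 9299880} = \sqrt{-9299834} = i \sqrt{9299834}$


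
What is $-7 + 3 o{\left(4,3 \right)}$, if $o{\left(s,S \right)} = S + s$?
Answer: $14$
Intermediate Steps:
$-7 + 3 o{\left(4,3 \right)} = -7 + 3 \left(3 + 4\right) = -7 + 3 \cdot 7 = -7 + 21 = 14$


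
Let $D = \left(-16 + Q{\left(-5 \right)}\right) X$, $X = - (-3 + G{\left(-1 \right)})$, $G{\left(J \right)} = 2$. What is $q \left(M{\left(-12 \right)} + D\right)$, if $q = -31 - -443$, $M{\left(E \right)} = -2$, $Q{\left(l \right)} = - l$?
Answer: $-5356$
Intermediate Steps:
$q = 412$ ($q = -31 + 443 = 412$)
$X = 1$ ($X = - (-3 + 2) = \left(-1\right) \left(-1\right) = 1$)
$D = -11$ ($D = \left(-16 - -5\right) 1 = \left(-16 + 5\right) 1 = \left(-11\right) 1 = -11$)
$q \left(M{\left(-12 \right)} + D\right) = 412 \left(-2 - 11\right) = 412 \left(-13\right) = -5356$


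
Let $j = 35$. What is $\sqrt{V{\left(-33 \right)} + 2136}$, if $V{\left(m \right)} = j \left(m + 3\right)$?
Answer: $\sqrt{1086} \approx 32.955$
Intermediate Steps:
$V{\left(m \right)} = 105 + 35 m$ ($V{\left(m \right)} = 35 \left(m + 3\right) = 35 \left(3 + m\right) = 105 + 35 m$)
$\sqrt{V{\left(-33 \right)} + 2136} = \sqrt{\left(105 + 35 \left(-33\right)\right) + 2136} = \sqrt{\left(105 - 1155\right) + 2136} = \sqrt{-1050 + 2136} = \sqrt{1086}$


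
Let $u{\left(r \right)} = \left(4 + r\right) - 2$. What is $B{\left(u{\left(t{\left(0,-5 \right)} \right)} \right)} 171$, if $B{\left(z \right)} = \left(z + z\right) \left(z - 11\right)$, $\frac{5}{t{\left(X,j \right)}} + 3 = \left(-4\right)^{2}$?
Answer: $- \frac{1187424}{169} \approx -7026.2$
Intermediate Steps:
$t{\left(X,j \right)} = \frac{5}{13}$ ($t{\left(X,j \right)} = \frac{5}{-3 + \left(-4\right)^{2}} = \frac{5}{-3 + 16} = \frac{5}{13}$)
$u{\left(r \right)} = 2 + r$
$B{\left(z \right)} = 2 z \left(-11 + z\right)$
$B{\left(u{\left(t{\left(0,-5 \right)} \right)} \right)} 171 = 2 \left(2 + \frac{5}{13}\right) \left(-11 + \left(2 + \frac{5}{13}\right)\right) 171 = 2 \cdot \frac{31}{13} \left(-11 + \frac{31}{13}\right) 171 = 2 \cdot \frac{31}{13} \left(- \frac{112}{13}\right) 171 = \left(- \frac{6944}{169}\right) 171 = - \frac{1187424}{169}$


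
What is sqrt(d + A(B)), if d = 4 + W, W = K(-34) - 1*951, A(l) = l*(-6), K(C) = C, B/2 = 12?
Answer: 15*I*sqrt(5) ≈ 33.541*I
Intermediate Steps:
B = 24 (B = 2*12 = 24)
A(l) = -6*l
W = -985 (W = -34 - 1*951 = -34 - 951 = -985)
d = -981 (d = 4 - 985 = -981)
sqrt(d + A(B)) = sqrt(-981 - 6*24) = sqrt(-981 - 144) = sqrt(-1125) = 15*I*sqrt(5)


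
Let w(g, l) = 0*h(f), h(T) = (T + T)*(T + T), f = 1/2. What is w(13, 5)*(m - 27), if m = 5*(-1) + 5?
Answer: 0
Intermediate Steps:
f = ½ ≈ 0.50000
h(T) = 4*T² (h(T) = (2*T)*(2*T) = 4*T²)
w(g, l) = 0 (w(g, l) = 0*(4*(½)²) = 0*(4*(¼)) = 0*1 = 0)
m = 0 (m = -5 + 5 = 0)
w(13, 5)*(m - 27) = 0*(0 - 27) = 0*(-27) = 0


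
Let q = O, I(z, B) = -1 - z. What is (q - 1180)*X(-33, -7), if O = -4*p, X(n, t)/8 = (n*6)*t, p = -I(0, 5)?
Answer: -13128192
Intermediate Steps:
p = 1 (p = -(-1 - 1*0) = -(-1 + 0) = -1*(-1) = 1)
X(n, t) = 48*n*t (X(n, t) = 8*((n*6)*t) = 8*((6*n)*t) = 8*(6*n*t) = 48*n*t)
O = -4 (O = -4*1 = -4)
q = -4
(q - 1180)*X(-33, -7) = (-4 - 1180)*(48*(-33)*(-7)) = -1184*11088 = -13128192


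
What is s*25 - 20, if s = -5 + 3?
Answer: -70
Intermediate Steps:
s = -2
s*25 - 20 = -2*25 - 20 = -50 - 20 = -70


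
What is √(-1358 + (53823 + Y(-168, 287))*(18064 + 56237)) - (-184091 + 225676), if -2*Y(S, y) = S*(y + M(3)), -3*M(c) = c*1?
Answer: -41585 + √5784108589 ≈ 34468.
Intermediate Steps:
M(c) = -c/3
Y(S, y) = -S*(-1 + y)/2 (Y(S, y) = -S*(y - ⅓*3)/2 = -S*(y - 1)/2 = -S*(-1 + y)/2)
√(-1358 + (53823 + Y(-168, 287))*(18064 + 56237)) - (-184091 + 225676) = √(-1358 + (53823 + (½)*(-168)*(1 - 1*287))*(18064 + 56237)) - (-184091 + 225676) = √(-1358 + (53823 + (½)*(-168)*(1 - 287))*74301) - 1*41585 = √(-1358 + (53823 + (½)*(-168)*(-286))*74301) - 41585 = √(-1358 + (53823 + 24024)*74301) - 41585 = √(-1358 + 77847*74301) - 41585 = √(-1358 + 5784109947) - 41585 = √5784108589 - 41585 = -41585 + √5784108589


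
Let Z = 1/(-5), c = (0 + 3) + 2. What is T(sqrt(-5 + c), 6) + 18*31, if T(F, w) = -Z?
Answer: 2791/5 ≈ 558.20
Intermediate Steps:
c = 5 (c = 3 + 2 = 5)
Z = -1/5 ≈ -0.20000
T(F, w) = 1/5 (T(F, w) = -1*(-1/5) = 1/5)
T(sqrt(-5 + c), 6) + 18*31 = 1/5 + 18*31 = 1/5 + 558 = 2791/5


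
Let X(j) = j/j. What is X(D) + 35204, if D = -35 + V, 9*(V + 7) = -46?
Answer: 35205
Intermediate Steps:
V = -109/9 (V = -7 + (1/9)*(-46) = -7 - 46/9 = -109/9 ≈ -12.111)
D = -424/9 (D = -35 - 109/9 = -424/9 ≈ -47.111)
X(j) = 1
X(D) + 35204 = 1 + 35204 = 35205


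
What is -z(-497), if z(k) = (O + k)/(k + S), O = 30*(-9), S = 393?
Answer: -59/8 ≈ -7.3750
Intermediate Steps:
O = -270
z(k) = (-270 + k)/(393 + k) (z(k) = (-270 + k)/(k + 393) = (-270 + k)/(393 + k))
-z(-497) = -(-270 - 497)/(393 - 497) = -(-767)/(-104) = -(-1)*(-767)/104 = -1*59/8 = -59/8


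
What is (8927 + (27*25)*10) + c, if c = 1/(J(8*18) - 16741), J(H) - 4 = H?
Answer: 260128460/16593 ≈ 15677.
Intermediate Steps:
J(H) = 4 + H
c = -1/16593 (c = 1/((4 + 8*18) - 16741) = 1/((4 + 144) - 16741) = 1/(148 - 16741) = 1/(-16593) = -1/16593 ≈ -6.0266e-5)
(8927 + (27*25)*10) + c = (8927 + (27*25)*10) - 1/16593 = (8927 + 675*10) - 1/16593 = (8927 + 6750) - 1/16593 = 15677 - 1/16593 = 260128460/16593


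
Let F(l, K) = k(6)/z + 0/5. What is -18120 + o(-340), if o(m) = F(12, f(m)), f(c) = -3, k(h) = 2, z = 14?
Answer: -126839/7 ≈ -18120.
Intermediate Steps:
F(l, K) = 1/7 (F(l, K) = 2/14 + 0/5 = 2*(1/14) + 0*(1/5) = 1/7 + 0 = 1/7)
o(m) = 1/7
-18120 + o(-340) = -18120 + 1/7 = -126839/7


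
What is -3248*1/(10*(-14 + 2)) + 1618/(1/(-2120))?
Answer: -51451994/15 ≈ -3.4301e+6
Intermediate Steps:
-3248*1/(10*(-14 + 2)) + 1618/(1/(-2120)) = -3248/((-12*10)) + 1618/(-1/2120) = -3248/(-120) + 1618*(-2120) = -3248*(-1/120) - 3430160 = 406/15 - 3430160 = -51451994/15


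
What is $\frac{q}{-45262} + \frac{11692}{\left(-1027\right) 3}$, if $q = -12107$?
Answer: $- \frac{6226603}{1765218} \approx -3.5274$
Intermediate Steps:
$\frac{q}{-45262} + \frac{11692}{\left(-1027\right) 3} = - \frac{12107}{-45262} + \frac{11692}{\left(-1027\right) 3} = \left(-12107\right) \left(- \frac{1}{45262}\right) + \frac{11692}{-3081} = \frac{12107}{45262} + 11692 \left(- \frac{1}{3081}\right) = \frac{12107}{45262} - \frac{148}{39} = - \frac{6226603}{1765218}$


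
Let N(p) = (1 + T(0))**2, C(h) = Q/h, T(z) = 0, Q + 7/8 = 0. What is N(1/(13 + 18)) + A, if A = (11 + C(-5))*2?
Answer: 467/20 ≈ 23.350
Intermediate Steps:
Q = -7/8 (Q = -7/8 + 0 = -7/8 ≈ -0.87500)
C(h) = -7/(8*h)
N(p) = 1 (N(p) = (1 + 0)**2 = 1**2 = 1)
A = 447/20 (A = (11 - 7/8/(-5))*2 = (11 - 7/8*(-1/5))*2 = (11 + 7/40)*2 = (447/40)*2 = 447/20 ≈ 22.350)
N(1/(13 + 18)) + A = 1 + 447/20 = 467/20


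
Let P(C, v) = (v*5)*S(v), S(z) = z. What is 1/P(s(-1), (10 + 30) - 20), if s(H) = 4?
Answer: 1/2000 ≈ 0.00050000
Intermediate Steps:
P(C, v) = 5*v² (P(C, v) = (v*5)*v = (5*v)*v = 5*v²)
1/P(s(-1), (10 + 30) - 20) = 1/(5*((10 + 30) - 20)²) = 1/(5*(40 - 20)²) = 1/(5*20²) = 1/(5*400) = 1/2000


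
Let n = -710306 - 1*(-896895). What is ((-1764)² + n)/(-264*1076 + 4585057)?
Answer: 3298285/4300993 ≈ 0.76687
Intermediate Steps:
n = 186589 (n = -710306 + 896895 = 186589)
((-1764)² + n)/(-264*1076 + 4585057) = ((-1764)² + 186589)/(-264*1076 + 4585057) = (3111696 + 186589)/(-284064 + 4585057) = 3298285/4300993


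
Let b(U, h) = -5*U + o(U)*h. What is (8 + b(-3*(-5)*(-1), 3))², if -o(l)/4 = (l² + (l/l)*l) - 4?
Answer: 5707321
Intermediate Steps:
o(l) = 16 - 4*l - 4*l² (o(l) = -4*((l² + (l/l)*l) - 4) = -4*((l² + 1*l) - 4) = -4*((l² + l) - 4) = -4*((l + l²) - 4) = -4*(-4 + l + l²) = 16 - 4*l - 4*l²)
b(U, h) = -5*U + h*(16 - 4*U - 4*U²) (b(U, h) = -5*U + (16 - 4*U - 4*U²)*h = -5*U + h*(16 - 4*U - 4*U²))
(8 + b(-3*(-5)*(-1), 3))² = (8 + (-5*(-3*(-5))*(-1) - 4*3*(-4 - 3*(-5)*(-1) + (-3*(-5)*(-1))²)))² = (8 + (-75*(-1) - 4*3*(-4 + 15*(-1) + (15*(-1))²)))² = (8 + (-5*(-15) - 4*3*(-4 - 15 + (-15)²)))² = (8 + (75 - 4*3*(-4 - 15 + 225)))² = (8 + (75 - 4*3*206))² = (8 + (75 - 2472))² = (8 - 2397)² = (-2389)² = 5707321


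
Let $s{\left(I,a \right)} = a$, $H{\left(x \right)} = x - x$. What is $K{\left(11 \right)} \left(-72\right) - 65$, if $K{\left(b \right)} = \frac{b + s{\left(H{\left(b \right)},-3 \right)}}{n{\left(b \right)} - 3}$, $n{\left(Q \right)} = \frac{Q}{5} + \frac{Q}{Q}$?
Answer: $-2945$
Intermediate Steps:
$H{\left(x \right)} = 0$
$n{\left(Q \right)} = 1 + \frac{Q}{5}$ ($n{\left(Q \right)} = Q \frac{1}{5} + 1 = \frac{Q}{5} + 1 = 1 + \frac{Q}{5}$)
$K{\left(b \right)} = \frac{-3 + b}{-2 + \frac{b}{5}}$ ($K{\left(b \right)} = \frac{b - 3}{\left(1 + \frac{b}{5}\right) - 3} = \frac{-3 + b}{-2 + \frac{b}{5}}$)
$K{\left(11 \right)} \left(-72\right) - 65 = \frac{5 \left(-3 + 11\right)}{-10 + 11} \left(-72\right) - 65 = 5 \cdot 1^{-1} \cdot 8 \left(-72\right) - 65 = 5 \cdot 1 \cdot 8 \left(-72\right) - 65 = 40 \left(-72\right) - 65 = -2880 - 65 = -2945$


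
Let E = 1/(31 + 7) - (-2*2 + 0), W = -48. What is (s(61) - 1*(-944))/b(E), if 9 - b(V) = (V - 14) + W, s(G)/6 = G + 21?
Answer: 54568/2545 ≈ 21.441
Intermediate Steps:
s(G) = 126 + 6*G (s(G) = 6*(G + 21) = 6*(21 + G) = 126 + 6*G)
E = 153/38 (E = 1/38 - (-4 + 0) = 1/38 - 1*(-4) = 1/38 + 4 = 153/38 ≈ 4.0263)
b(V) = 71 - V (b(V) = 9 - ((V - 14) - 48) = 9 - ((-14 + V) - 48) = 9 - (-62 + V) = 9 + (62 - V) = 71 - V)
(s(61) - 1*(-944))/b(E) = ((126 + 6*61) - 1*(-944))/(71 - 1*153/38) = ((126 + 366) + 944)/(71 - 153/38) = (492 + 944)/(2545/38) = 1436*(38/2545) = 54568/2545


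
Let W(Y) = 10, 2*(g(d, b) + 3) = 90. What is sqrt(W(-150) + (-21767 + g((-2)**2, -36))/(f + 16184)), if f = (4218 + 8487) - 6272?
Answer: sqrt(513770285)/7539 ≈ 3.0066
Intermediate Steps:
g(d, b) = 42 (g(d, b) = -3 + (1/2)*90 = -3 + 45 = 42)
f = 6433 (f = 12705 - 6272 = 6433)
sqrt(W(-150) + (-21767 + g((-2)**2, -36))/(f + 16184)) = sqrt(10 + (-21767 + 42)/(6433 + 16184)) = sqrt(10 - 21725/22617) = sqrt(204445/22617) = sqrt(513770285)/7539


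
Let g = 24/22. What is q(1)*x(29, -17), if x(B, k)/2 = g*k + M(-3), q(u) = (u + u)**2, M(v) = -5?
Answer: -2072/11 ≈ -188.36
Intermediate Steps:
q(u) = 4*u**2 (q(u) = (2*u)**2 = 4*u**2)
g = 12/11 (g = 24*(1/22) = 12/11 ≈ 1.0909)
x(B, k) = -10 + 24*k/11 (x(B, k) = 2*(12*k/11 - 5) = 2*(-5 + 12*k/11) = -10 + 24*k/11)
q(1)*x(29, -17) = (4*1**2)*(-10 + (24/11)*(-17)) = (4*1)*(-10 - 408/11) = 4*(-518/11) = -2072/11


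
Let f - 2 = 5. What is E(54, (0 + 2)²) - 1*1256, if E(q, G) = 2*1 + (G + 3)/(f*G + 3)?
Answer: -38867/31 ≈ -1253.8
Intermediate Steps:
f = 7 (f = 2 + 5 = 7)
E(q, G) = 2 + (3 + G)/(3 + 7*G) (E(q, G) = 2*1 + (G + 3)/(7*G + 3) = 2 + (3 + G)/(3 + 7*G))
E(54, (0 + 2)²) - 1*1256 = 3*(3 + 5*(0 + 2)²)/(3 + 7*(0 + 2)²) - 1*1256 = 3*(3 + 5*2²)/(3 + 7*2²) - 1256 = 3*(3 + 5*4)/(3 + 7*4) - 1256 = 3*(3 + 20)/(3 + 28) - 1256 = 3*23/31 - 1256 = 3*(1/31)*23 - 1256 = 69/31 - 1256 = -38867/31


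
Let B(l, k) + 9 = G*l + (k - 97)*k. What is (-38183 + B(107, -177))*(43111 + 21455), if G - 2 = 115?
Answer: 1473718950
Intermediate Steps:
G = 117 (G = 2 + 115 = 117)
B(l, k) = -9 + 117*l + k*(-97 + k) (B(l, k) = -9 + (117*l + (k - 97)*k) = -9 + (117*l + (-97 + k)*k) = -9 + (117*l + k*(-97 + k)) = -9 + 117*l + k*(-97 + k))
(-38183 + B(107, -177))*(43111 + 21455) = (-38183 + (-9 + (-177)² - 97*(-177) + 117*107))*(43111 + 21455) = (-38183 + (-9 + 31329 + 17169 + 12519))*64566 = (-38183 + 61008)*64566 = 22825*64566 = 1473718950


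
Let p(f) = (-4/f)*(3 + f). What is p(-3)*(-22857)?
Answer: 0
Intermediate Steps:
p(f) = -4*(3 + f)/f
p(-3)*(-22857) = (-4 - 12/(-3))*(-22857) = (-4 - 12*(-1/3))*(-22857) = (-4 + 4)*(-22857) = 0*(-22857) = 0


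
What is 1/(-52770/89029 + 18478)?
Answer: 89029/1645025092 ≈ 5.4120e-5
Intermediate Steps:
1/(-52770/89029 + 18478) = 1/(1645025092/89029) = 89029/1645025092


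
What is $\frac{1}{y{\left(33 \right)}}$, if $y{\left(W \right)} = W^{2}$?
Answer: $\frac{1}{1089} \approx 0.00091827$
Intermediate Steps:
$\frac{1}{y{\left(33 \right)}} = \frac{1}{33^{2}} = \frac{1}{1089}$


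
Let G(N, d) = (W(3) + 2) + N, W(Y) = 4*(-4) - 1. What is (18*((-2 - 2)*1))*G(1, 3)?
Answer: 1008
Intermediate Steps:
W(Y) = -17 (W(Y) = -16 - 1 = -17)
G(N, d) = -15 + N (G(N, d) = (-17 + 2) + N = -15 + N)
(18*((-2 - 2)*1))*G(1, 3) = (18*((-2 - 2)*1))*(-15 + 1) = (18*(-4*1))*(-14) = (18*(-4))*(-14) = -72*(-14) = 1008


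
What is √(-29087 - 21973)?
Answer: 2*I*√12765 ≈ 225.96*I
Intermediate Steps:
√(-29087 - 21973) = √(-51060) = 2*I*√12765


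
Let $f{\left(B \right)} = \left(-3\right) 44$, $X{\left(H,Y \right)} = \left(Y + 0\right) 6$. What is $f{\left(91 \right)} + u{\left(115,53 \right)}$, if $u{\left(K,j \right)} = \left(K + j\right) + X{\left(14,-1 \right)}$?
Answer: $30$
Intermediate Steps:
$X{\left(H,Y \right)} = 6 Y$ ($X{\left(H,Y \right)} = Y 6 = 6 Y$)
$u{\left(K,j \right)} = -6 + K + j$ ($u{\left(K,j \right)} = \left(K + j\right) + 6 \left(-1\right) = \left(K + j\right) - 6 = -6 + K + j$)
$f{\left(B \right)} = -132$
$f{\left(91 \right)} + u{\left(115,53 \right)} = -132 + \left(-6 + 115 + 53\right) = -132 + 162 = 30$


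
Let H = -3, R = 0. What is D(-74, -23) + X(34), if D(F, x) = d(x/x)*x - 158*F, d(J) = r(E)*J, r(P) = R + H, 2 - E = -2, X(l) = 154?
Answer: 11915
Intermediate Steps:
E = 4 (E = 2 - 1*(-2) = 2 + 2 = 4)
r(P) = -3 (r(P) = 0 - 3 = -3)
d(J) = -3*J
D(F, x) = -158*F - 3*x (D(F, x) = (-3*x/x)*x - 158*F = (-3*1)*x - 158*F = -3*x - 158*F = -158*F - 3*x)
D(-74, -23) + X(34) = (-158*(-74) - 3*(-23)) + 154 = (11692 + 69) + 154 = 11761 + 154 = 11915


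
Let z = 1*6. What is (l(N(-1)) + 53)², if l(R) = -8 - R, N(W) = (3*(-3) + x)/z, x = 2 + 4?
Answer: 8281/4 ≈ 2070.3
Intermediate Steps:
z = 6
x = 6
N(W) = -½ (N(W) = (3*(-3) + 6)/6 = (-9 + 6)*(⅙) = -3*⅙ = -½)
(l(N(-1)) + 53)² = ((-8 - 1*(-½)) + 53)² = ((-8 + ½) + 53)² = (-15/2 + 53)² = (91/2)² = 8281/4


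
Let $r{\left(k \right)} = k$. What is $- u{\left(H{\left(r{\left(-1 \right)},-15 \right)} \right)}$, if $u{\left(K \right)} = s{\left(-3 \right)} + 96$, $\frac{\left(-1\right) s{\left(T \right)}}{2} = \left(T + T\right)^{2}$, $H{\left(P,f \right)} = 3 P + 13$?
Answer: $-24$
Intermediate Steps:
$H{\left(P,f \right)} = 13 + 3 P$
$s{\left(T \right)} = - 8 T^{2}$ ($s{\left(T \right)} = - 2 \left(T + T\right)^{2} = - 2 \left(2 T\right)^{2} = - 2 \cdot 4 T^{2} = - 8 T^{2}$)
$u{\left(K \right)} = 24$ ($u{\left(K \right)} = - 8 \left(-3\right)^{2} + 96 = \left(-8\right) 9 + 96 = -72 + 96 = 24$)
$- u{\left(H{\left(r{\left(-1 \right)},-15 \right)} \right)} = \left(-1\right) 24 = -24$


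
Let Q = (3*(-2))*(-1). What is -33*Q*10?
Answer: -1980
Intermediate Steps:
Q = 6 (Q = -6*(-1) = 6)
-33*Q*10 = -33*6*10 = -198*10 = -1980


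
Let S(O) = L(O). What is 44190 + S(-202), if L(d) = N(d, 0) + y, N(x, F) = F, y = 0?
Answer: 44190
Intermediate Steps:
L(d) = 0 (L(d) = 0 + 0 = 0)
S(O) = 0
44190 + S(-202) = 44190 + 0 = 44190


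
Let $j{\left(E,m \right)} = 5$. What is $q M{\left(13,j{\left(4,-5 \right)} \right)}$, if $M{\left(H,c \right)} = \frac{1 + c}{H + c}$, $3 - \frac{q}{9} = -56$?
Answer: $177$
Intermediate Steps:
$q = 531$ ($q = 27 - -504 = 27 + 504 = 531$)
$M{\left(H,c \right)} = \frac{1 + c}{H + c}$
$q M{\left(13,j{\left(4,-5 \right)} \right)} = 531 \frac{1 + 5}{13 + 5} = 531 \cdot \frac{1}{18} \cdot 6 = 531 \cdot \frac{1}{3} = 177$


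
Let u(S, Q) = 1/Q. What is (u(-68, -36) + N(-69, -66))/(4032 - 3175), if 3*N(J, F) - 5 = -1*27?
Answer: -265/30852 ≈ -0.0085894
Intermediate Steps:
N(J, F) = -22/3 (N(J, F) = 5/3 + (-1*27)/3 = 5/3 + (⅓)*(-27) = 5/3 - 9 = -22/3)
(u(-68, -36) + N(-69, -66))/(4032 - 3175) = (1/(-36) - 22/3)/(4032 - 3175) = (-1/36 - 22/3)/857 = -265/36*1/857 = -265/30852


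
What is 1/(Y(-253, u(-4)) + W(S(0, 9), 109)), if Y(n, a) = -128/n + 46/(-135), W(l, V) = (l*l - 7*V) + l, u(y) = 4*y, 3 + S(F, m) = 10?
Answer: -34155/24141943 ≈ -0.0014148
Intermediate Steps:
S(F, m) = 7 (S(F, m) = -3 + 10 = 7)
W(l, V) = l + l² - 7*V (W(l, V) = (l² - 7*V) + l = l + l² - 7*V)
Y(n, a) = -46/135 - 128/n (Y(n, a) = -128/n + 46*(-1/135) = -128/n - 46/135 = -46/135 - 128/n)
1/(Y(-253, u(-4)) + W(S(0, 9), 109)) = 1/((-46/135 - 128/(-253)) + (7 + 7² - 7*109)) = 1/((-46/135 - 128*(-1/253)) + (7 + 49 - 763)) = 1/((-46/135 + 128/253) - 707) = 1/(5642/34155 - 707) = 1/(-24141943/34155) = -34155/24141943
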